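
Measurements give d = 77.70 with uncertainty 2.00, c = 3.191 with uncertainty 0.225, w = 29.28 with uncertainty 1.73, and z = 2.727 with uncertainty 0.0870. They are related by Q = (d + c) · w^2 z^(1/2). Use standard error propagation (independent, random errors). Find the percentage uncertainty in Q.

Let u = d + c = 80.89. δu = √(δd² + δc²) = √(4.00 + 0.0506) = 2.01, so δu/u = 0.0249.
Q is then a monomial in u, w, z:
δQ/Q = √((δu/u)² + (2·δw/w)² + (½·δz/z)²) = √(0.000619 + 0.0140 + 0.000254) = 0.122

12.2%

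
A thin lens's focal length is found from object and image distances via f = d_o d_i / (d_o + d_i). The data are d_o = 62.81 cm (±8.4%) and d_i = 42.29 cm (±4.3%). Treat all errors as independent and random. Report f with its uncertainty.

∂f/∂d_o = (d_i/(d_o+d_i))² = 0.162;  ∂f/∂d_i = (d_o/(d_o+d_i))² = 0.357
δf = √((∂f/∂d_o · δd_o)² + (∂f/∂d_i · δd_i)²) = √(0.730 + 0.422) = 1.07 cm
f = 25.27 cm.

25.27 ± 1.07 cm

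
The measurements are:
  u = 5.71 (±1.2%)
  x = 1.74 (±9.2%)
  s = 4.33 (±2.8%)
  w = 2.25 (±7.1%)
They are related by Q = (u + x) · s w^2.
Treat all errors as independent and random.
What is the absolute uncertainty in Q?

Let h = u + x = 7.45. δh = √(δu² + δx²) = √(0.00469 + 0.0256) = 0.174, so δh/h = 0.0234.
Q is then a monomial in h, s, w:
δQ/Q = √((δh/h)² + (1·δs/s)² + (2·δw/w)²) = √(0.000546 + 0.000784 + 0.0202) = 0.147
Q = 163, so δQ = 0.147 × 163 = 23.9.

23.9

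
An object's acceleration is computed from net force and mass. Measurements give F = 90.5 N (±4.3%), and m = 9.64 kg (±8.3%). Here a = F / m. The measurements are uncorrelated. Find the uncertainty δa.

For a monomial a ∝ F, m^-1, fractional errors add in quadrature:
  (1·δF/F)² = (1×0.0430)² = 0.00185;  (-1·δm/m)² = (-1×0.0830)² = 0.00689
δa/a = √(0.00874) = 0.0935
a = 9.39 m/s^2, so δa = 0.0935 × 9.39 = 0.878 m/s^2.

0.878 m/s^2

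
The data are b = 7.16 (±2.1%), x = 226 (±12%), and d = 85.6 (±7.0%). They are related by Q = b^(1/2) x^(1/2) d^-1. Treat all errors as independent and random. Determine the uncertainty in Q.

0.0436

Relative error in a monomial: (δQ/Q)² = Σ (nᵢ · δxᵢ/xᵢ)².
  (½·δb/b)² = (0.5×0.0210)² = 0.000110;  (½·δx/x)² = (0.5×0.120)² = 0.00360;  (-1·δd/d)² = (-1×0.0700)² = 0.00490
δQ/Q = √(0.00861) = 0.0928
Q = 0.470, so δQ = 0.0928 × 0.470 = 0.0436.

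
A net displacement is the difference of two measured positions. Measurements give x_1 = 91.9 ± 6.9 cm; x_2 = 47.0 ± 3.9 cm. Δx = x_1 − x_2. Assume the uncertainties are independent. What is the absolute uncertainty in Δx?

7.93 cm

Sums and differences: (δΔx)² = Σ (cᵢ δxᵢ)².
  (δx_1)² = 47.6;  (δx_2)² = 15.2
δΔx = √(62.8) = 7.93 cm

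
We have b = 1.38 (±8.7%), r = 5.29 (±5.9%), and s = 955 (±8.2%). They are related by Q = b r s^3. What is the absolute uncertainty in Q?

Each factor contributes (exponent × relative error)² to (δQ/Q)²:
  (1·δb/b)² = (1×0.0870)² = 0.00757;  (1·δr/r)² = (1×0.0590)² = 0.00348;  (3·δs/s)² = (3×0.0820)² = 0.0605
δQ/Q = √(0.0716) = 0.268
Q = 6.36e+09, so δQ = 0.268 × 6.36e+09 = 1.7e+09.

1.7e+09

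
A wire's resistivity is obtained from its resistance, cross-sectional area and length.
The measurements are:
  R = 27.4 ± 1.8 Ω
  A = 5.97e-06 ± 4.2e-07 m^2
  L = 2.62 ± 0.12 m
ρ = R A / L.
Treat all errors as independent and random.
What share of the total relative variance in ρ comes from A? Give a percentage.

43.6%

(δρ/ρ)² = (1·δR/R)² + (1·δA/A)² + (-1·δL/L)²
  R term: (1×0.0657)² = 0.00432
  A term: (1×0.0704)² = 0.00495
  L term: (-1×0.0458)² = 0.00210
Total = 0.0114. Share from A = 0.00495/0.0114 = 0.436.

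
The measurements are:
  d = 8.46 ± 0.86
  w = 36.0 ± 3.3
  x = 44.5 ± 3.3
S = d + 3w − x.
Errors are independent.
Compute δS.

10.5

S is a linear combination, so absolute uncertainties add in quadrature:
  (δd)² = 0.740;  (3·δw)² = 98.0;  (δx)² = 10.9
δS = √(110) = 10.5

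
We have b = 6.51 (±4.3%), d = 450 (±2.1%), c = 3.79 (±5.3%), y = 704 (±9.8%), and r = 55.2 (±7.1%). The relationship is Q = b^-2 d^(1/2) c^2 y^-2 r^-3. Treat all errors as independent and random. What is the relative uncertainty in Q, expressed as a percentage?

32.0%

Since Q is a product/quotient, work with relative uncertainties:
  (-2·δb/b)² = (-2×0.0430)² = 0.00740;  (½·δd/d)² = (0.5×0.0210)² = 0.000110;  (2·δc/c)² = (2×0.0530)² = 0.0112;  (-2·δy/y)² = (-2×0.0980)² = 0.0384;  (-3·δr/r)² = (-3×0.0710)² = 0.0454
δQ/Q = √(0.103) = 0.320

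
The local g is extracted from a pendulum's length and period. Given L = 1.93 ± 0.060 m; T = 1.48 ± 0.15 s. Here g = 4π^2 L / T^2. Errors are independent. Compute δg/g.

Each factor contributes (exponent × relative error)² to (δg/g)²:
  (1·δL/L)² = (1×0.0311)² = 0.000966;  (-2·δT/T)² = (-2×0.101)² = 0.0411
δg/g = √(0.0421) = 0.205

0.205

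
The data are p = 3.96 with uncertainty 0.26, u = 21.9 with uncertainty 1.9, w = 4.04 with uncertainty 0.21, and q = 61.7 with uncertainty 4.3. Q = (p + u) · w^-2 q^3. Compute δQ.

Let h = p + u = 25.9. δh = √(δp² + δu²) = √(0.0676 + 3.61) = 1.92, so δh/h = 0.0742.
Q is then a monomial in h, w, q:
δQ/Q = √((δh/h)² + (-2·δw/w)² + (3·δq/q)²) = √(0.00550 + 0.0108 + 0.0437) = 0.245
Q = 3.72e+05, so δQ = 0.245 × 3.72e+05 = 91200.

91200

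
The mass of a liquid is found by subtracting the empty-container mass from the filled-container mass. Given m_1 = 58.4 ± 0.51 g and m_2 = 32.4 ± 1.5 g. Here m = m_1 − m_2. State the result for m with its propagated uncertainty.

m is a linear combination, so absolute uncertainties add in quadrature:
  (δm_1)² = 0.260;  (δm_2)² = 2.25
δm = √(2.51) = 1.58 g
m = 26.0 g.

26.0 ± 1.58 g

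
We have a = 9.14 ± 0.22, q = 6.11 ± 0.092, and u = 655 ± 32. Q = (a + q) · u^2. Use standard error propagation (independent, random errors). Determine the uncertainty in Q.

6.47e+05

Let w = a + q = 15.2. δw = √(δa² + δq²) = √(0.0484 + 0.00846) = 0.238, so δw/w = 0.0156.
Q is then a monomial in w, u:
δQ/Q = √((δw/w)² + (2·δu/u)²) = √(0.000245 + 0.00955) = 0.0990
Q = 6.54e+06, so δQ = 0.0990 × 6.54e+06 = 6.47e+05.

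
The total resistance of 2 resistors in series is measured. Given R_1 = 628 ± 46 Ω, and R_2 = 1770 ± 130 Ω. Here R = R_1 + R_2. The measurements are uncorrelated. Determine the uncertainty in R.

138 Ω

Sums and differences: (δR)² = Σ (cᵢ δxᵢ)².
  (δR_1)² = 2120;  (δR_2)² = 16900
δR = √(19000) = 138 Ω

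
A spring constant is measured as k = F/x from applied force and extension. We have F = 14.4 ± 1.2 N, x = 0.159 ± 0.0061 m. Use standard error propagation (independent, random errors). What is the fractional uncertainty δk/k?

For a monomial k ∝ F, x^-1, fractional errors add in quadrature:
  (1·δF/F)² = (1×0.0833)² = 0.00694;  (-1·δx/x)² = (-1×0.0384)² = 0.00147
δk/k = √(0.00842) = 0.0917

0.0917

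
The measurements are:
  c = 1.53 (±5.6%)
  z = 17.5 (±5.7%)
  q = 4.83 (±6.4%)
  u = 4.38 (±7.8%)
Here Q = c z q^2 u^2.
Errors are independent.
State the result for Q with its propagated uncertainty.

Since Q is a product/quotient, work with relative uncertainties:
  (1·δc/c)² = (1×0.0560)² = 0.00314;  (1·δz/z)² = (1×0.0570)² = 0.00325;  (2·δq/q)² = (2×0.0640)² = 0.0164;  (2·δu/u)² = (2×0.0780)² = 0.0243
δQ/Q = √(0.0471) = 0.217
Q = 12000, so δQ = 0.217 × 12000 = 2600.

12000 ± 2600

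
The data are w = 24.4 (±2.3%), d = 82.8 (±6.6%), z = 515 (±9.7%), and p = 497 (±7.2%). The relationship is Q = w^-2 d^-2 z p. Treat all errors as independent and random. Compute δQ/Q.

0.185

Products/powers → add relative errors in quadrature, weighted by exponent:
  (-2·δw/w)² = (-2×0.0230)² = 0.00212;  (-2·δd/d)² = (-2×0.0660)² = 0.0174;  (1·δz/z)² = (1×0.0970)² = 0.00941;  (1·δp/p)² = (1×0.0720)² = 0.00518
δQ/Q = √(0.0341) = 0.185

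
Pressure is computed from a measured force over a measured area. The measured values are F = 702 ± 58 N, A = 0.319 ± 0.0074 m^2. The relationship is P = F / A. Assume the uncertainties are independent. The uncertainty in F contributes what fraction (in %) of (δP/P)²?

(δP/P)² = (1·δF/F)² + (-1·δA/A)²
  F term: (1×0.0826)² = 0.00683
  A term: (-1×0.0232)² = 0.000538
Total = 0.00736. Share from F = 0.00683/0.00736 = 0.927.

92.7%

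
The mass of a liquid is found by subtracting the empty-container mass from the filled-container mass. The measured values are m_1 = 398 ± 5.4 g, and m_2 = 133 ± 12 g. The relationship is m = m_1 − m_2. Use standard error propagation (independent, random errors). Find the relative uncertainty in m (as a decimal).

m is a linear combination, so absolute uncertainties add in quadrature:
  (δm_1)² = 29.2;  (δm_2)² = 144
δm = √(173) = 13.2 g
m = 265 g, so δm/m = 13.2/265 = 0.0497.

0.0497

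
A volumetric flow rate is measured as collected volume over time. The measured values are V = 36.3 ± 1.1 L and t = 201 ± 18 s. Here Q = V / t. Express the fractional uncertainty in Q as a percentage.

9.45%

For a monomial Q ∝ V, t^-1, fractional errors add in quadrature:
  (1·δV/V)² = (1×0.0303)² = 0.000918;  (-1·δt/t)² = (-1×0.0896)² = 0.00802
δQ/Q = √(0.00894) = 0.0945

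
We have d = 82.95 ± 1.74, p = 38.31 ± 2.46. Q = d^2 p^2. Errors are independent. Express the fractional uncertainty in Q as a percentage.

13.5%

Each factor contributes (exponent × relative error)² to (δQ/Q)²:
  (2·δd/d)² = (2×0.0210)² = 0.00176;  (2·δp/p)² = (2×0.0642)² = 0.0165
δQ/Q = √(0.0183) = 0.135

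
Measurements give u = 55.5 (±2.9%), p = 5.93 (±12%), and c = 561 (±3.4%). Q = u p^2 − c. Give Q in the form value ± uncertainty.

1390 ± 472

Let w = u·p^2 = 1950. δw/w = √((1·δu/u)² + (2·δp/p)²) = √(0.000841 + 0.0576) = 0.242, so δw = 472.
Q = w − c: δQ = √(δw² + δc²) = √(2.23e+05 + 364) = 472
Q = 1390.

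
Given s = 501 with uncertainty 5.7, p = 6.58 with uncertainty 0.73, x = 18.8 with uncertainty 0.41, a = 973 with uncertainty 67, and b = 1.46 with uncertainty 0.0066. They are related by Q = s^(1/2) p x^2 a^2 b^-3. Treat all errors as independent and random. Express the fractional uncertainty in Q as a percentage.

18.3%

Each factor contributes (exponent × relative error)² to (δQ/Q)²:
  (½·δs/s)² = (0.5×0.0114)² = 3.24e-05;  (1·δp/p)² = (1×0.111)² = 0.0123;  (2·δx/x)² = (2×0.0218)² = 0.00190;  (2·δa/a)² = (2×0.0689)² = 0.0190;  (-3·δb/b)² = (-3×0.00452)² = 0.000184
δQ/Q = √(0.0334) = 0.183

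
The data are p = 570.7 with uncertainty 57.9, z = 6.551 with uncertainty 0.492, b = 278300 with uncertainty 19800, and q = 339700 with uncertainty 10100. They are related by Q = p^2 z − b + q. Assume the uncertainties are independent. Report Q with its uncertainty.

Let w = p^2·z = 2.134e+06. δw/w = √((2·δp/p)² + (1·δz/z)²) = √(0.0412 + 0.00564) = 0.216, so δw = 4.62e+05.
Q = w − b + q: δQ = √(δw² + δb² + δq²) = √(2.13e+11 + 3.92e+08 + 1.02e+08) = 4.62e+05
Q = 2.195e+06.

(2.195 ± 0.462) × 10^6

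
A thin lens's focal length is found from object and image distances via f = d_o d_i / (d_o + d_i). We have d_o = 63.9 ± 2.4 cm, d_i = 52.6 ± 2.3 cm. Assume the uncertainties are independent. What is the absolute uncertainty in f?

∂f/∂d_o = (d_i/(d_o+d_i))² = 0.204;  ∂f/∂d_i = (d_o/(d_o+d_i))² = 0.301
δf = √((∂f/∂d_o · δd_o)² + (∂f/∂d_i · δd_i)²) = √(0.239 + 0.479) = 0.847 cm

0.847 cm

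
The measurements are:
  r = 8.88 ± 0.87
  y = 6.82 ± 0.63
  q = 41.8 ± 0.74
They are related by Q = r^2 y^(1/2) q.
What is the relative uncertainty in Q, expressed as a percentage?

20.2%

Q is a product of powers, so relative uncertainties combine in quadrature:
  (2·δr/r)² = (2×0.0980)² = 0.0384;  (½·δy/y)² = (0.5×0.0924)² = 0.00213;  (1·δq/q)² = (1×0.0177)² = 0.000313
δQ/Q = √(0.0408) = 0.202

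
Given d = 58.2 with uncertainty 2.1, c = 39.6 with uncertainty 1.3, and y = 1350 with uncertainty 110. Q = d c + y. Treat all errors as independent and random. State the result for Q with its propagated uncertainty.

Let p = d·c = 2300. δp/p = √((1·δd/d)² + (1·δc/c)²) = √(0.00130 + 0.00108) = 0.0488, so δp = 112.
Q = p + y: δQ = √(δp² + δy²) = √(12600 + 12100) = 157
Q = 3650.

3650 ± 157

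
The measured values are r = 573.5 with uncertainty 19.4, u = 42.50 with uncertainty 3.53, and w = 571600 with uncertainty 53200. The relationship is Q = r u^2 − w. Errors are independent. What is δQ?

Let p = r·u^2 = 1.036e+06. δp/p = √((1·δr/r)² + (2·δu/u)²) = √(0.00114 + 0.0276) = 0.170, so δp = 1.76e+05.
Q = p − w: δQ = √(δp² + δw²) = √(3.08e+10 + 2.83e+09) = 1.83e+05

1.83e+05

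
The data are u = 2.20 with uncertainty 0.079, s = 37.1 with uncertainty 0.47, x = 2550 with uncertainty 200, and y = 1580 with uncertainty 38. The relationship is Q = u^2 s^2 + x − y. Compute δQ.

547

Let p = u^2·s^2 = 6660. δp/p = √((2·δu/u)² + (2·δs/s)²) = √(0.00516 + 0.000642) = 0.0762, so δp = 507.
Q = p + x − y: δQ = √(δp² + δx² + δy²) = √(2.57e+05 + 40000 + 1440) = 547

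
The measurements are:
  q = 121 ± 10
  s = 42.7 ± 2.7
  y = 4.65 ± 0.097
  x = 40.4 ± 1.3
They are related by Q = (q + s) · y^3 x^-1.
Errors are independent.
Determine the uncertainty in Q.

38.6

Let u = q + s = 164. δu = √(δq² + δs²) = √(100 + 7.29) = 10.4, so δu/u = 0.0633.
Q is then a monomial in u, y, x:
δQ/Q = √((δu/u)² + (3·δy/y)² + (-1·δx/x)²) = √(0.00400 + 0.00392 + 0.00104) = 0.0946
Q = 407, so δQ = 0.0946 × 407 = 38.6.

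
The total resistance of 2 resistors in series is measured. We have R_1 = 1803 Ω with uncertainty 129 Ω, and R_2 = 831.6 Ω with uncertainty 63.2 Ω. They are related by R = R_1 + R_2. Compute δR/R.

0.0545

Sums and differences: (δR)² = Σ (cᵢ δxᵢ)².
  (δR_1)² = 16600;  (δR_2)² = 3990
δR = √(20600) = 144 Ω
R = 2635 Ω, so δR/R = 144/2635 = 0.0545.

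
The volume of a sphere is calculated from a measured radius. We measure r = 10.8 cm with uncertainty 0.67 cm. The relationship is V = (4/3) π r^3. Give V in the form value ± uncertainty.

V ∝ r^3, so δV/V = |3| · δr/r = 3 × 0.0620 = 0.186.
V = 5280 cm^3, so δV = 0.186 × 5280 = 982 cm^3.

5280 ± 982 cm^3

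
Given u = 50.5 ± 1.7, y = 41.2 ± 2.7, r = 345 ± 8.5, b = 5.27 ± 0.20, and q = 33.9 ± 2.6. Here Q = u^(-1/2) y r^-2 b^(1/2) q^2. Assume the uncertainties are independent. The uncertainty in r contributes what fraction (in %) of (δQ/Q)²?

(δQ/Q)² = (−½·δu/u)² + (1·δy/y)² + (-2·δr/r)² + (½·δb/b)² + (2·δq/q)²
  u term: (-0.5×0.0337)² = 0.000283
  y term: (1×0.0655)² = 0.00429
  r term: (-2×0.0246)² = 0.00243
  b term: (0.5×0.0380)² = 0.000360
  q term: (2×0.0767)² = 0.0235
Total = 0.0309. Share from r = 0.00243/0.0309 = 0.0786.

7.86%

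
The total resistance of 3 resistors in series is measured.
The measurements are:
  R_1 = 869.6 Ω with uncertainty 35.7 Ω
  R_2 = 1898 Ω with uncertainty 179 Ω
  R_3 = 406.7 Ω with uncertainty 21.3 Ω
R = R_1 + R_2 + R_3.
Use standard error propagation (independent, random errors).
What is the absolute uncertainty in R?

184 Ω

Absolute uncertainties add in quadrature for a linear combination:
  (δR_1)² = 1270;  (δR_2)² = 32000;  (δR_3)² = 454
δR = √(33800) = 184 Ω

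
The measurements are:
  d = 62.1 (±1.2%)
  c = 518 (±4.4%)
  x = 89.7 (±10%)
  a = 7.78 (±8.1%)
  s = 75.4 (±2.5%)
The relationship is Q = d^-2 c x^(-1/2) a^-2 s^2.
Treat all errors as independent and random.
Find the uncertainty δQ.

Relative error in a monomial: (δQ/Q)² = Σ (nᵢ · δxᵢ/xᵢ)².
  (-2·δd/d)² = (-2×0.0120)² = 0.000576;  (1·δc/c)² = (1×0.0440)² = 0.00194;  (−½·δx/x)² = (-0.5×0.100)² = 0.00250;  (-2·δa/a)² = (-2×0.0810)² = 0.0262;  (2·δs/s)² = (2×0.0250)² = 0.00250
δQ/Q = √(0.0338) = 0.184
Q = 1.33, so δQ = 0.184 × 1.33 = 0.245.

0.245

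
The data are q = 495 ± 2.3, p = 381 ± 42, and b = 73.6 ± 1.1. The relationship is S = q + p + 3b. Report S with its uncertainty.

1100 ± 42.2

For a sum/difference, combine absolute errors in quadrature:
  (δq)² = 5.29;  (δp)² = 1760;  (3·δb)² = 10.9
δS = √(1780) = 42.2
S = 1100.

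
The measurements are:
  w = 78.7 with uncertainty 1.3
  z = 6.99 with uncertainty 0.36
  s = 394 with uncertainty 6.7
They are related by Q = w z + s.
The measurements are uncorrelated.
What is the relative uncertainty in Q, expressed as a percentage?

3.23%

Let p = w·z = 550. δp/p = √((1·δw/w)² + (1·δz/z)²) = √(0.000273 + 0.00265) = 0.0541, so δp = 29.8.
Q = p + s: δQ = √(δp² + δs²) = √(885 + 44.9) = 30.5
Q = 944, so δQ/Q = 30.5/944 = 0.0323.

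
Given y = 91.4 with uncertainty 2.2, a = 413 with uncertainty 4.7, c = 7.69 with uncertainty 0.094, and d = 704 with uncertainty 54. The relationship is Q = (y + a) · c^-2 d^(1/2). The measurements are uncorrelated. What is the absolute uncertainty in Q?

10.6

Let u = y + a = 504. δu = √(δy² + δa²) = √(4.84 + 22.1) = 5.19, so δu/u = 0.0103.
Q is then a monomial in u, c, d:
δQ/Q = √((δu/u)² + (-2·δc/c)² + (½·δd/d)²) = √(0.000106 + 0.000598 + 0.00147) = 0.0466
Q = 226, so δQ = 0.0466 × 226 = 10.6.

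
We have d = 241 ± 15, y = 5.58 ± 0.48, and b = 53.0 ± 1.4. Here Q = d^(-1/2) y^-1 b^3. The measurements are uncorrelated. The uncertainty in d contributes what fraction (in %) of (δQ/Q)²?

6.61%

(δQ/Q)² = (−½·δd/d)² + (-1·δy/y)² + (3·δb/b)²
  d term: (-0.5×0.0622)² = 0.000968
  y term: (-1×0.0860)² = 0.00740
  b term: (3×0.0264)² = 0.00628
Total = 0.0146. Share from d = 0.000968/0.0146 = 0.0661.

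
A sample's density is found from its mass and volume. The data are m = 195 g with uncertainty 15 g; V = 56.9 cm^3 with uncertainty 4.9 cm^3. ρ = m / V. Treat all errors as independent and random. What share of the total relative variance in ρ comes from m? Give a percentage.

(δρ/ρ)² = (1·δm/m)² + (-1·δV/V)²
  m term: (1×0.0769)² = 0.00592
  V term: (-1×0.0861)² = 0.00742
Total = 0.0133. Share from m = 0.00592/0.0133 = 0.444.

44.4%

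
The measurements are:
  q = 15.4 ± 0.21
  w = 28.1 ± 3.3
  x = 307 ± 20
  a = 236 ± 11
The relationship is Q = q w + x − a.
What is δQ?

Let p = q·w = 433. δp/p = √((1·δq/q)² + (1·δw/w)²) = √(0.000186 + 0.0138) = 0.118, so δp = 51.2.
Q = p + x − a: δQ = √(δp² + δx² + δa²) = √(2620 + 400 + 121) = 56.0

56.0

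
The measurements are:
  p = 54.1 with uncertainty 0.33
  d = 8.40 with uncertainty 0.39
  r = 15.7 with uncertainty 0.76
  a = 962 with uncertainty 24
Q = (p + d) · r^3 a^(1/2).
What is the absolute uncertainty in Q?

1.1e+06

Let u = p + d = 62.5. δu = √(δp² + δd²) = √(0.109 + 0.152) = 0.511, so δu/u = 0.00817.
Q is then a monomial in u, r, a:
δQ/Q = √((δu/u)² + (3·δr/r)² + (½·δa/a)²) = √(6.68e-05 + 0.0211 + 0.000156) = 0.146
Q = 7.5e+06, so δQ = 0.146 × 7.5e+06 = 1.1e+06.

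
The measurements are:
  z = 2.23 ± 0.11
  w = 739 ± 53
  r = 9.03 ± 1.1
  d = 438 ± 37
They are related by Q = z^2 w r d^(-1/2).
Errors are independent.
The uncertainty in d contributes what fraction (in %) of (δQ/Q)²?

5.66%

(δQ/Q)² = (2·δz/z)² + (1·δw/w)² + (1·δr/r)² + (−½·δd/d)²
  z term: (2×0.0493)² = 0.00973
  w term: (1×0.0717)² = 0.00514
  r term: (1×0.122)² = 0.0148
  d term: (-0.5×0.0845)² = 0.00178
Total = 0.0315. Share from d = 0.00178/0.0315 = 0.0566.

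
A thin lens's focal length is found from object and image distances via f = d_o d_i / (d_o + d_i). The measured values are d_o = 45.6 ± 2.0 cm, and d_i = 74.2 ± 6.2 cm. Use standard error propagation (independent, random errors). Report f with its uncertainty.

∂f/∂d_o = (d_i/(d_o+d_i))² = 0.384;  ∂f/∂d_i = (d_o/(d_o+d_i))² = 0.145
δf = √((∂f/∂d_o · δd_o)² + (∂f/∂d_i · δd_i)²) = √(0.589 + 0.807) = 1.18 cm
f = 28.2 cm.

28.2 ± 1.18 cm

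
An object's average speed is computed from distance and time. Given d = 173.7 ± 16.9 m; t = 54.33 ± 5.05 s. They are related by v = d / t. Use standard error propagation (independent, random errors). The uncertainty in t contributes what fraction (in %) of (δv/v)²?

(δv/v)² = (1·δd/d)² + (-1·δt/t)²
  d term: (1×0.0973)² = 0.00947
  t term: (-1×0.0930)² = 0.00864
Total = 0.0181. Share from t = 0.00864/0.0181 = 0.477.

47.7%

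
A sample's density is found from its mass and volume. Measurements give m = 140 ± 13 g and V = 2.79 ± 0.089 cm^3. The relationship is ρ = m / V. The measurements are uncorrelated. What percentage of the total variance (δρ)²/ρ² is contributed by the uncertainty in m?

(δρ/ρ)² = (1·δm/m)² + (-1·δV/V)²
  m term: (1×0.0929)² = 0.00862
  V term: (-1×0.0319)² = 0.00102
Total = 0.00964. Share from m = 0.00862/0.00964 = 0.894.

89.4%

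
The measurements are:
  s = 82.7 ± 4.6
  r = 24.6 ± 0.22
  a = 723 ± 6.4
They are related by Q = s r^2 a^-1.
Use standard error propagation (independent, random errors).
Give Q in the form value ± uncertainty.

69.2 ± 4.09

Since Q is a product/quotient, work with relative uncertainties:
  (1·δs/s)² = (1×0.0556)² = 0.00309;  (2·δr/r)² = (2×0.00894)² = 0.000320;  (-1·δa/a)² = (-1×0.00885)² = 7.84e-05
δQ/Q = √(0.00349) = 0.0591
Q = 69.2, so δQ = 0.0591 × 69.2 = 4.09.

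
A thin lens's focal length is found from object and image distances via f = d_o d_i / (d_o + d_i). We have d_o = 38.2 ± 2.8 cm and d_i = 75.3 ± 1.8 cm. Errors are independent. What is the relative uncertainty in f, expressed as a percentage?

4.93%

∂f/∂d_o = (d_i/(d_o+d_i))² = 0.440;  ∂f/∂d_i = (d_o/(d_o+d_i))² = 0.113
δf = √((∂f/∂d_o · δd_o)² + (∂f/∂d_i · δd_i)²) = √(1.52 + 0.0416) = 1.25 cm
f = 25.3 cm, so δf/f = 1.25/25.3 = 0.0493.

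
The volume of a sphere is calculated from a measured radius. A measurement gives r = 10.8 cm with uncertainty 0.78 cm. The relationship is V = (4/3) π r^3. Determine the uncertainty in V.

V ∝ r^3, so δV/V = |3| · δr/r = 3 × 0.0722 = 0.217.
V = 5280 cm^3, so δV = 0.217 × 5280 = 1140 cm^3.

1140 cm^3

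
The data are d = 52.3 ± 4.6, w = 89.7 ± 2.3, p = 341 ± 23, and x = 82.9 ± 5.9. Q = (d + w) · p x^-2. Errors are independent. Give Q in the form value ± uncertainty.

Let u = d + w = 142. δu = √(δd² + δw²) = √(21.2 + 5.29) = 5.14, so δu/u = 0.0362.
Q is then a monomial in u, p, x:
δQ/Q = √((δu/u)² + (1·δp/p)² + (-2·δx/x)²) = √(0.00131 + 0.00455 + 0.0203) = 0.162
Q = 7.05, so δQ = 0.162 × 7.05 = 1.14.

7.05 ± 1.14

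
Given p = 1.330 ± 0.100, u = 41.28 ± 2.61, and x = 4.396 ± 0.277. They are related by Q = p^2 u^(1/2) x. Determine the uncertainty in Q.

Each factor contributes (exponent × relative error)² to (δQ/Q)²:
  (2·δp/p)² = (2×0.0752)² = 0.0226;  (½·δu/u)² = (0.5×0.0632)² = 0.000999;  (1·δx/x)² = (1×0.0630)² = 0.00397
δQ/Q = √(0.0276) = 0.166
Q = 49.96, so δQ = 0.166 × 49.96 = 8.30.

8.30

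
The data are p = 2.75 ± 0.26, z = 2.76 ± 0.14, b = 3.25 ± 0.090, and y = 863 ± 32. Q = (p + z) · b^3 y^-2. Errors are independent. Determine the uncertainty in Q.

Let u = p + z = 5.51. δu = √(δp² + δz²) = √(0.0676 + 0.0196) = 0.295, so δu/u = 0.0536.
Q is then a monomial in u, b, y:
δQ/Q = √((δu/u)² + (3·δb/b)² + (-2·δy/y)²) = √(0.00287 + 0.00690 + 0.00550) = 0.124
Q = 0.000254, so δQ = 0.124 × 0.000254 = 3.14e-05.

3.14e-05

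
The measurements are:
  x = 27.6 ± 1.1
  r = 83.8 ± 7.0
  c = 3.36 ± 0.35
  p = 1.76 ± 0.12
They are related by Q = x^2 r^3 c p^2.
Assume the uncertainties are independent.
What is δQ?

Since Q is a product/quotient, work with relative uncertainties:
  (2·δx/x)² = (2×0.0399)² = 0.00635;  (3·δr/r)² = (3×0.0835)² = 0.0628;  (1·δc/c)² = (1×0.104)² = 0.0109;  (2·δp/p)² = (2×0.0682)² = 0.0186
δQ/Q = √(0.0986) = 0.314
Q = 4.67e+09, so δQ = 0.314 × 4.67e+09 = 1.47e+09.

1.47e+09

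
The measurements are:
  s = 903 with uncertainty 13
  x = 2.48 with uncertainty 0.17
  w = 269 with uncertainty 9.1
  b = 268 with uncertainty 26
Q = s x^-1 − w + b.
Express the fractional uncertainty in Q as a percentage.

10.3%

Let p = s·x^-1 = 364. δp/p = √((1·δs/s)² + (-1·δx/x)²) = √(0.000207 + 0.00470) = 0.0700, so δp = 25.5.
Q = p − w + b: δQ = √(δp² + δw² + δb²) = √(650 + 82.8 + 676) = 37.5
Q = 363, so δQ/Q = 37.5/363 = 0.103.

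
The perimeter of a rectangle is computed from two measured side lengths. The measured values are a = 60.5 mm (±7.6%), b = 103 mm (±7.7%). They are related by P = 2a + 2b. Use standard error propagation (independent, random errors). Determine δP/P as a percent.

5.61%

For a sum/difference, combine absolute errors in quadrature:
  (2·δa)² = 84.6;  (2·δb)² = 252
δP = √(336) = 18.3 mm
P = 327 mm, so δP/P = 18.3/327 = 0.0561.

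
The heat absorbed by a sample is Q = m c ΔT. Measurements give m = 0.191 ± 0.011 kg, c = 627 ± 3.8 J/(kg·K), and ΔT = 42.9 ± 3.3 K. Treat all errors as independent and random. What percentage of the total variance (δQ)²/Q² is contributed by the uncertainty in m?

(δQ/Q)² = (1·δm/m)² + (1·δc/c)² + (1·δΔT/ΔT)²
  m term: (1×0.0576)² = 0.00332
  c term: (1×0.00606)² = 3.67e-05
  ΔT term: (1×0.0769)² = 0.00592
Total = 0.00927. Share from m = 0.00332/0.00927 = 0.358.

35.8%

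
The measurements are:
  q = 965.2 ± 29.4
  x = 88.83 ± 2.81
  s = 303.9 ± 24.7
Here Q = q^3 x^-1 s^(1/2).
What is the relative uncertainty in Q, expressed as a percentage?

10.5%

Q is a product of powers, so relative uncertainties combine in quadrature:
  (3·δq/q)² = (3×0.0305)² = 0.00835;  (-1·δx/x)² = (-1×0.0316)² = 0.00100;  (½·δs/s)² = (0.5×0.0813)² = 0.00165
δQ/Q = √(0.0110) = 0.105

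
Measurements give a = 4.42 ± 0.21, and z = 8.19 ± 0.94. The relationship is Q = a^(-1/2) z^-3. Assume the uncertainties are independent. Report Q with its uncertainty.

0.000866 ± 0.000299

Each factor contributes (exponent × relative error)² to (δQ/Q)²:
  (−½·δa/a)² = (-0.5×0.0475)² = 0.000564;  (-3·δz/z)² = (-3×0.115)² = 0.119
δQ/Q = √(0.119) = 0.345
Q = 0.000866, so δQ = 0.345 × 0.000866 = 0.000299.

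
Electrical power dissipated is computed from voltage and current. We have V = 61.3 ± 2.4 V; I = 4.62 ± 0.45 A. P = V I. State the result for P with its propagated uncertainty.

283 ± 29.7 W

Each factor contributes (exponent × relative error)² to (δP/P)²:
  (1·δV/V)² = (1×0.0392)² = 0.00153;  (1·δI/I)² = (1×0.0974)² = 0.00949
δP/P = √(0.0110) = 0.105
P = 283 W, so δP = 0.105 × 283 = 29.7 W.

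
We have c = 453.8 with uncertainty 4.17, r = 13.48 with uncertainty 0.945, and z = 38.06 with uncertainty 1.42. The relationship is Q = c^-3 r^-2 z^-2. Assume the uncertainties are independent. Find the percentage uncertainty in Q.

Q is a product of powers, so relative uncertainties combine in quadrature:
  (-3·δc/c)² = (-3×0.00919)² = 0.000760;  (-2·δr/r)² = (-2×0.0701)² = 0.0197;  (-2·δz/z)² = (-2×0.0373)² = 0.00557
δQ/Q = √(0.0260) = 0.161

16.1%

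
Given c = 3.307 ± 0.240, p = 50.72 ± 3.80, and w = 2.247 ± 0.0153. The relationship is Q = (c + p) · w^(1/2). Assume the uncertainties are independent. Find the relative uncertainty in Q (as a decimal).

0.0706

Let u = c + p = 54.03. δu = √(δc² + δp²) = √(0.0576 + 14.4) = 3.81, so δu/u = 0.0705.
Q is then a monomial in u, w:
δQ/Q = √((δu/u)² + (½·δw/w)²) = √(0.00497 + 1.16e-05) = 0.0706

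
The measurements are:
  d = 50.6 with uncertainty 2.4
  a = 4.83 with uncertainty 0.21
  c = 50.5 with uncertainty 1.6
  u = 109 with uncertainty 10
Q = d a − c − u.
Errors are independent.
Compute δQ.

Let p = d·a = 244. δp/p = √((1·δd/d)² + (1·δa/a)²) = √(0.00225 + 0.00189) = 0.0643, so δp = 15.7.
Q = p − c − u: δQ = √(δp² + δc² + δu²) = √(247 + 2.56 + 100) = 18.7

18.7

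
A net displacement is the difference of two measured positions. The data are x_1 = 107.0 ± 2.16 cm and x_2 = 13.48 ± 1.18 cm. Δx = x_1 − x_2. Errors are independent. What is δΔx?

For a sum/difference, combine absolute errors in quadrature:
  (δx_1)² = 4.67;  (δx_2)² = 1.39
δΔx = √(6.06) = 2.46 cm

2.46 cm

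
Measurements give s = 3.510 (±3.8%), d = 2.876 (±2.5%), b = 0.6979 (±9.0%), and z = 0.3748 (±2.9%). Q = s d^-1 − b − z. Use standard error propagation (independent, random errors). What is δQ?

0.0845

Let p = s·d^-1 = 1.220. δp/p = √((1·δs/s)² + (-1·δd/d)²) = √(0.00144 + 0.000625) = 0.0455, so δp = 0.0555.
Q = p − b − z: δQ = √(δp² + δb² + δz²) = √(0.00308 + 0.00395 + 0.000118) = 0.0845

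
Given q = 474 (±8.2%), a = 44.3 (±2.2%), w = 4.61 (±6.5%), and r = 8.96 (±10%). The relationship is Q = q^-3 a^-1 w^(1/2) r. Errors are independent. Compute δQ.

Relative error in a monomial: (δQ/Q)² = Σ (nᵢ · δxᵢ/xᵢ)².
  (-3·δq/q)² = (-3×0.0820)² = 0.0605;  (-1·δa/a)² = (-1×0.0220)² = 0.000484;  (½·δw/w)² = (0.5×0.0650)² = 0.00106;  (1·δr/r)² = (1×0.100)² = 0.0100
δQ/Q = √(0.0721) = 0.268
Q = 4.08e-09, so δQ = 0.268 × 4.08e-09 = 1.09e-09.

1.09e-09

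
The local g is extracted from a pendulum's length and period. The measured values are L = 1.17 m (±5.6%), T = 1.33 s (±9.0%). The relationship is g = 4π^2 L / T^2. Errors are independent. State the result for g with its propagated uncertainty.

26.1 ± 4.92 m/s^2

Relative error in a monomial: (δg/g)² = Σ (nᵢ · δxᵢ/xᵢ)².
  (1·δL/L)² = (1×0.0560)² = 0.00314;  (-2·δT/T)² = (-2×0.0900)² = 0.0324
δg/g = √(0.0355) = 0.189
g = 26.1 m/s^2, so δg = 0.189 × 26.1 = 4.92 m/s^2.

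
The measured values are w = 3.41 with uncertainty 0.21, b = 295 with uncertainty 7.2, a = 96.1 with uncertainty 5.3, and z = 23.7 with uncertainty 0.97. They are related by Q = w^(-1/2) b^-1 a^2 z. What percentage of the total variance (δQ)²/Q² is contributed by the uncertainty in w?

(δQ/Q)² = (−½·δw/w)² + (-1·δb/b)² + (2·δa/a)² + (1·δz/z)²
  w term: (-0.5×0.0616)² = 0.000948
  b term: (-1×0.0244)² = 0.000596
  a term: (2×0.0552)² = 0.0122
  z term: (1×0.0409)² = 0.00168
Total = 0.0154. Share from w = 0.000948/0.0154 = 0.0616.

6.16%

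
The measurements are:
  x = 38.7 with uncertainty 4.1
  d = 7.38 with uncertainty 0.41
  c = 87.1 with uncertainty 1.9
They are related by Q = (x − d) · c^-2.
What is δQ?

0.000572

Let u = x − d = 31.3. δu = √(δx² + δd²) = √(16.8 + 0.168) = 4.12, so δu/u = 0.132.
Q is then a monomial in u, c:
δQ/Q = √((δu/u)² + (-2·δc/c)²) = √(0.0173 + 0.00190) = 0.139
Q = 0.00413, so δQ = 0.139 × 0.00413 = 0.000572.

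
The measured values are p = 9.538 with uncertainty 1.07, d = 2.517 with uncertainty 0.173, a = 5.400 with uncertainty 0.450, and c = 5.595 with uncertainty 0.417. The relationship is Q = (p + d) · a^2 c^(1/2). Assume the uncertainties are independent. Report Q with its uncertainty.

831.5 ± 160

Let u = p + d = 12.05. δu = √(δp² + δd²) = √(1.14 + 0.0299) = 1.08, so δu/u = 0.0899.
Q is then a monomial in u, a, c:
δQ/Q = √((δu/u)² + (2·δa/a)² + (½·δc/c)²) = √(0.00808 + 0.0278 + 0.00139) = 0.193
Q = 831.5, so δQ = 0.193 × 831.5 = 160.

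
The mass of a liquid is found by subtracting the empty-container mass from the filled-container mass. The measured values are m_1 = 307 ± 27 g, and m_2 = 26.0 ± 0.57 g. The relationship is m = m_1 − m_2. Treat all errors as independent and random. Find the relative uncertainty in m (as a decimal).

Sums and differences: (δm)² = Σ (cᵢ δxᵢ)².
  (δm_1)² = 729;  (δm_2)² = 0.325
δm = √(729) = 27.0 g
m = 281 g, so δm/m = 27.0/281 = 0.0961.

0.0961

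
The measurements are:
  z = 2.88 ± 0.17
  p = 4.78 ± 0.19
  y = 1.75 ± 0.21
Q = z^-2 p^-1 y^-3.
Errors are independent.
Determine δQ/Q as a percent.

Relative error in a monomial: (δQ/Q)² = Σ (nᵢ · δxᵢ/xᵢ)².
  (-2·δz/z)² = (-2×0.0590)² = 0.0139;  (-1·δp/p)² = (-1×0.0397)² = 0.00158;  (-3·δy/y)² = (-3×0.120)² = 0.130
δQ/Q = √(0.145) = 0.381

38.1%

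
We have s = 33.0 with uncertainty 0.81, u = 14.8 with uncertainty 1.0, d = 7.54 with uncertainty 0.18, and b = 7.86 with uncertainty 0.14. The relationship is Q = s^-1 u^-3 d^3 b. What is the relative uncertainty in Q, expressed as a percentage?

21.7%

Since Q is a product/quotient, work with relative uncertainties:
  (-1·δs/s)² = (-1×0.0245)² = 0.000602;  (-3·δu/u)² = (-3×0.0676)² = 0.0411;  (3·δd/d)² = (3×0.0239)² = 0.00513;  (1·δb/b)² = (1×0.0178)² = 0.000317
δQ/Q = √(0.0471) = 0.217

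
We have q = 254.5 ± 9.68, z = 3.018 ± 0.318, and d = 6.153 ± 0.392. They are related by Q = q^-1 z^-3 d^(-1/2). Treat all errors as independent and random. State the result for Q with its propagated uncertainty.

(5.763 ± 1.84) × 10^-5

Relative error in a monomial: (δQ/Q)² = Σ (nᵢ · δxᵢ/xᵢ)².
  (-1·δq/q)² = (-1×0.0380)² = 0.00145;  (-3·δz/z)² = (-3×0.105)² = 0.0999;  (−½·δd/d)² = (-0.5×0.0637)² = 0.00101
δQ/Q = √(0.102) = 0.320
Q = 5.763e-05, so δQ = 0.320 × 5.763e-05 = 1.84e-05.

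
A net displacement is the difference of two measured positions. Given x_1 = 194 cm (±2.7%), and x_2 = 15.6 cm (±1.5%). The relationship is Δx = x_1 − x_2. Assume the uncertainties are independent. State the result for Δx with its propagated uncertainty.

Δx is a linear combination, so absolute uncertainties add in quadrature:
  (δx_1)² = 27.4;  (δx_2)² = 0.0548
δΔx = √(27.5) = 5.24 cm
Δx = 178 cm.

178 ± 5.24 cm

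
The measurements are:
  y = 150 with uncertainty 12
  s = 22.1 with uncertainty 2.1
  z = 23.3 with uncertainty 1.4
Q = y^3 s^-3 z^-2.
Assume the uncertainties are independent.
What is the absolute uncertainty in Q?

Each factor contributes (exponent × relative error)² to (δQ/Q)²:
  (3·δy/y)² = (3×0.0800)² = 0.0576;  (-3·δs/s)² = (-3×0.0950)² = 0.0813;  (-2·δz/z)² = (-2×0.0601)² = 0.0144
δQ/Q = √(0.153) = 0.392
Q = 0.576, so δQ = 0.392 × 0.576 = 0.226.

0.226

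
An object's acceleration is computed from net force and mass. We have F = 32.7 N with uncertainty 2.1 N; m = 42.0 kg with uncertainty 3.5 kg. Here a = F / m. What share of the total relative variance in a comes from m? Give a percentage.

(δa/a)² = (1·δF/F)² + (-1·δm/m)²
  F term: (1×0.0642)² = 0.00412
  m term: (-1×0.0833)² = 0.00694
Total = 0.0111. Share from m = 0.00694/0.0111 = 0.627.

62.7%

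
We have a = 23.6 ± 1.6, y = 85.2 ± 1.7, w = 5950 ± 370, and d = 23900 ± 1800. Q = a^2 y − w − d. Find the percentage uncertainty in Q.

38.4%

Let p = a^2·y = 47500. δp/p = √((2·δa/a)² + (1·δy/y)²) = √(0.0184 + 0.000398) = 0.137, so δp = 6500.
Q = p − w − d: δQ = √(δp² + δw² + δd²) = √(4.23e+07 + 1.37e+05 + 3.24e+06) = 6760
Q = 17600, so δQ/Q = 6760/17600 = 0.384.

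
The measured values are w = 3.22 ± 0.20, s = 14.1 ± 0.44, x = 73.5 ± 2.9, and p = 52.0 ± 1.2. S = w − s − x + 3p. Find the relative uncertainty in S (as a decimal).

S is a linear combination, so absolute uncertainties add in quadrature:
  (δw)² = 0.0400;  (δs)² = 0.194;  (δx)² = 8.41;  (3·δp)² = 13.0
δS = √(21.6) = 4.65
S = 71.6, so δS/S = 4.65/71.6 = 0.0649.

0.0649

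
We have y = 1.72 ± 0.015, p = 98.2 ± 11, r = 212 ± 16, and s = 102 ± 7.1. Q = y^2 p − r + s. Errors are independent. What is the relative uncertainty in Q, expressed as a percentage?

20.7%

Let w = y^2·p = 291. δw/w = √((2·δy/y)² + (1·δp/p)²) = √(0.000304 + 0.0125) = 0.113, so δw = 32.9.
Q = w − r + s: δQ = √(δw² + δr² + δs²) = √(1080 + 256 + 50.4) = 37.3
Q = 181, so δQ/Q = 37.3/181 = 0.207.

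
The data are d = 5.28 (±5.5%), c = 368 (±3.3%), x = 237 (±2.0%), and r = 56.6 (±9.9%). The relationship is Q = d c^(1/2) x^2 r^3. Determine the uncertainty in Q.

Each factor contributes (exponent × relative error)² to (δQ/Q)²:
  (1·δd/d)² = (1×0.0550)² = 0.00302;  (½·δc/c)² = (0.5×0.0330)² = 0.000272;  (2·δx/x)² = (2×0.0200)² = 0.00160;  (3·δr/r)² = (3×0.0990)² = 0.0882
δQ/Q = √(0.0931) = 0.305
Q = 1.03e+12, so δQ = 0.305 × 1.03e+12 = 3.15e+11.

3.15e+11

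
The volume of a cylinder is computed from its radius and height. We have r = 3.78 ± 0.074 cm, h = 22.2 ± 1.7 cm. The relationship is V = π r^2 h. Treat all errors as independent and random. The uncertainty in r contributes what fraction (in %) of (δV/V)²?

20.7%

(δV/V)² = (2·δr/r)² + (1·δh/h)²
  r term: (2×0.0196)² = 0.00153
  h term: (1×0.0766)² = 0.00586
Total = 0.00740. Share from r = 0.00153/0.00740 = 0.207.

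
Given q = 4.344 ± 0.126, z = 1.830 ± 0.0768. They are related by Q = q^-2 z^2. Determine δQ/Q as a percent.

For a monomial Q ∝ q^-2, z^2, fractional errors add in quadrature:
  (-2·δq/q)² = (-2×0.0290)² = 0.00337;  (2·δz/z)² = (2×0.0420)² = 0.00704
δQ/Q = √(0.0104) = 0.102

10.2%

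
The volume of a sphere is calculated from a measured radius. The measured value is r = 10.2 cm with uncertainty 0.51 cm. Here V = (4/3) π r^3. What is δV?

V ∝ r^3, so δV/V = |3| · δr/r = 3 × 0.0500 = 0.150.
V = 4450 cm^3, so δV = 0.150 × 4450 = 667 cm^3.

667 cm^3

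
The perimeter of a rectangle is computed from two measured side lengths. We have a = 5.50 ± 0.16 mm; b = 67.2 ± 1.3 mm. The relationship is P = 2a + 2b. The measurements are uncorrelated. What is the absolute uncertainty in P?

For a sum/difference, combine absolute errors in quadrature:
  (2·δa)² = 0.102;  (2·δb)² = 6.76
δP = √(6.86) = 2.62 mm

2.62 mm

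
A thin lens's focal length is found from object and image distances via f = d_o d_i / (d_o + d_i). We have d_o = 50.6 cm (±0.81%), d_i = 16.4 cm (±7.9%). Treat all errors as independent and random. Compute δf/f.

0.0597

∂f/∂d_o = (d_i/(d_o+d_i))² = 0.0599;  ∂f/∂d_i = (d_o/(d_o+d_i))² = 0.570
δf = √((∂f/∂d_o · δd_o)² + (∂f/∂d_i · δd_i)²) = √(0.000603 + 0.546) = 0.739 cm
f = 12.4 cm, so δf/f = 0.739/12.4 = 0.0597.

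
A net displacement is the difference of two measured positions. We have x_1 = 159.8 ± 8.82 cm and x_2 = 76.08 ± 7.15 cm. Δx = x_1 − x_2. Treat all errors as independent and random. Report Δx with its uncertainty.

Sums and differences: (δΔx)² = Σ (cᵢ δxᵢ)².
  (δx_1)² = 77.8;  (δx_2)² = 51.1
δΔx = √(129) = 11.4 cm
Δx = 83.72 cm.

83.72 ± 11.4 cm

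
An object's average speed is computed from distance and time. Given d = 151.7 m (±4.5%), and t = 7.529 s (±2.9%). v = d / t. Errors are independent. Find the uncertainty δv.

Each factor contributes (exponent × relative error)² to (δv/v)²:
  (1·δd/d)² = (1×0.0450)² = 0.00202;  (-1·δt/t)² = (-1×0.0290)² = 0.000841
δv/v = √(0.00287) = 0.0535
v = 20.15 m/s, so δv = 0.0535 × 20.15 = 1.08 m/s.

1.08 m/s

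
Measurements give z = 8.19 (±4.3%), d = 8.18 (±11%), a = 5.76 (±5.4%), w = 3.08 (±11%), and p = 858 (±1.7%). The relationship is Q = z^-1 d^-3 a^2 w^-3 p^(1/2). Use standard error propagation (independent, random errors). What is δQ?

0.00357

Products/powers → add relative errors in quadrature, weighted by exponent:
  (-1·δz/z)² = (-1×0.0430)² = 0.00185;  (-3·δd/d)² = (-3×0.110)² = 0.109;  (2·δa/a)² = (2×0.0540)² = 0.0117;  (-3·δw/w)² = (-3×0.110)² = 0.109;  (½·δp/p)² = (0.5×0.0170)² = 7.23e-05
δQ/Q = √(0.231) = 0.481
Q = 0.00742, so δQ = 0.481 × 0.00742 = 0.00357.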